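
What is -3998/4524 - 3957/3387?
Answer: -5240449/2553798 ≈ -2.0520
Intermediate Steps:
-3998/4524 - 3957/3387 = -3998*1/4524 - 3957*1/3387 = -1999/2262 - 1319/1129 = -5240449/2553798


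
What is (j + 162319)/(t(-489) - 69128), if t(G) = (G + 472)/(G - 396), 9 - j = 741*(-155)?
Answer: -245306955/61178263 ≈ -4.0097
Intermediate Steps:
j = 114864 (j = 9 - 741*(-155) = 9 - 1*(-114855) = 9 + 114855 = 114864)
t(G) = (472 + G)/(-396 + G)
(j + 162319)/(t(-489) - 69128) = (114864 + 162319)/((472 - 489)/(-396 - 489) - 69128) = 277183/(-17/(-885) - 69128) = 277183/(-1/885*(-17) - 69128) = 277183/(17/885 - 69128) = 277183/(-61178263/885) = 277183*(-885/61178263) = -245306955/61178263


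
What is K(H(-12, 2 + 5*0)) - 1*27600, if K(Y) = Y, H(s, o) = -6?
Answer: -27606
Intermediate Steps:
K(H(-12, 2 + 5*0)) - 1*27600 = -6 - 1*27600 = -6 - 27600 = -27606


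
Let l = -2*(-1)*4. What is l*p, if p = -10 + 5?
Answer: -40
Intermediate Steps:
p = -5
l = 8 (l = -(-2)*4 = -1*(-8) = 8)
l*p = 8*(-5) = -40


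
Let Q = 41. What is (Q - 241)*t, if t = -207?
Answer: 41400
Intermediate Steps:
(Q - 241)*t = (41 - 241)*(-207) = -200*(-207) = 41400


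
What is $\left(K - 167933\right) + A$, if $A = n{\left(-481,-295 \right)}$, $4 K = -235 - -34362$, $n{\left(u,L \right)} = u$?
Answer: $- \frac{639529}{4} \approx -1.5988 \cdot 10^{5}$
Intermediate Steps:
$K = \frac{34127}{4}$ ($K = \frac{-235 - -34362}{4} = \frac{-235 + 34362}{4} = \frac{1}{4} \cdot 34127 = \frac{34127}{4} \approx 8531.8$)
$A = -481$
$\left(K - 167933\right) + A = \left(\frac{34127}{4} - 167933\right) - 481 = - \frac{637605}{4} - 481 = - \frac{639529}{4}$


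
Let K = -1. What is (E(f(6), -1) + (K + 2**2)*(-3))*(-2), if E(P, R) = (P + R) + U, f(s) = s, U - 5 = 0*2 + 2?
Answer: -6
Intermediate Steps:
U = 7 (U = 5 + (0*2 + 2) = 5 + (0 + 2) = 5 + 2 = 7)
E(P, R) = 7 + P + R (E(P, R) = (P + R) + 7 = 7 + P + R)
(E(f(6), -1) + (K + 2**2)*(-3))*(-2) = ((7 + 6 - 1) + (-1 + 2**2)*(-3))*(-2) = (12 + (-1 + 4)*(-3))*(-2) = (12 + 3*(-3))*(-2) = (12 - 9)*(-2) = 3*(-2) = -6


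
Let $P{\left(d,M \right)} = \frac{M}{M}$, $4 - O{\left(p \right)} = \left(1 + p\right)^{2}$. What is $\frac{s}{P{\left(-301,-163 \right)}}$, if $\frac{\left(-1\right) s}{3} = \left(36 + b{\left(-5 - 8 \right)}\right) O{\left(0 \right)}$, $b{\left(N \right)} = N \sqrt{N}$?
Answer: $-324 + 117 i \sqrt{13} \approx -324.0 + 421.85 i$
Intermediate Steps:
$O{\left(p \right)} = 4 - \left(1 + p\right)^{2}$
$P{\left(d,M \right)} = 1$
$b{\left(N \right)} = N^{\frac{3}{2}}$
$s = -324 + 117 i \sqrt{13}$ ($s = - 3 \left(36 + \left(-5 - 8\right)^{\frac{3}{2}}\right) \left(4 - \left(1 + 0\right)^{2}\right) = - 3 \left(36 + \left(-5 - 8\right)^{\frac{3}{2}}\right) \left(4 - 1^{2}\right) = - 3 \left(36 + \left(-13\right)^{\frac{3}{2}}\right) \left(4 - 1\right) = - 3 \left(36 - 13 i \sqrt{13}\right) \left(4 - 1\right) = - 3 \left(36 - 13 i \sqrt{13}\right) 3 = - 3 \left(108 - 39 i \sqrt{13}\right) = -324 + 117 i \sqrt{13} \approx -324.0 + 421.85 i$)
$\frac{s}{P{\left(-301,-163 \right)}} = \frac{-324 + 117 i \sqrt{13}}{1} = \left(-324 + 117 i \sqrt{13}\right) 1 = -324 + 117 i \sqrt{13}$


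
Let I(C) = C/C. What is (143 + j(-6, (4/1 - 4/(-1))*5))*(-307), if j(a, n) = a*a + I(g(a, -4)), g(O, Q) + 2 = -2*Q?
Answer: -55260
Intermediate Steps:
g(O, Q) = -2 - 2*Q
I(C) = 1
j(a, n) = 1 + a² (j(a, n) = a*a + 1 = a² + 1 = 1 + a²)
(143 + j(-6, (4/1 - 4/(-1))*5))*(-307) = (143 + (1 + (-6)²))*(-307) = (143 + (1 + 36))*(-307) = (143 + 37)*(-307) = 180*(-307) = -55260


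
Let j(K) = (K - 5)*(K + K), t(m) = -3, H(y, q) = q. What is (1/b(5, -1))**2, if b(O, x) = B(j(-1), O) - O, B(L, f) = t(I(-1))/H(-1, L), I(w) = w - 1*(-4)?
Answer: 16/441 ≈ 0.036281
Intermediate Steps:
I(w) = 4 + w (I(w) = w + 4 = 4 + w)
j(K) = 2*K*(-5 + K) (j(K) = (-5 + K)*(2*K) = 2*K*(-5 + K))
B(L, f) = -3/L
b(O, x) = -1/4 - O (b(O, x) = -3*(-1/(2*(-5 - 1))) - O = -3/(2*(-1)*(-6)) - O = -3/12 - O = -3*1/12 - O = -1/4 - O)
(1/b(5, -1))**2 = (1/(-1/4 - 1*5))**2 = (1/(-1/4 - 5))**2 = (1/(-21/4))**2 = (-4/21)**2 = 16/441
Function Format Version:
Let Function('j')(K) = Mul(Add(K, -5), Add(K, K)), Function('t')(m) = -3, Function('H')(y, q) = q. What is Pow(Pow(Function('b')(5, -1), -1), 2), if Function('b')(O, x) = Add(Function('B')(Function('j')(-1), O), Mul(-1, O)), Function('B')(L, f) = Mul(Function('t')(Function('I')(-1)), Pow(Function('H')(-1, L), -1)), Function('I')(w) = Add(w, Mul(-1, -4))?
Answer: Rational(16, 441) ≈ 0.036281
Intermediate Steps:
Function('I')(w) = Add(4, w) (Function('I')(w) = Add(w, 4) = Add(4, w))
Function('j')(K) = Mul(2, K, Add(-5, K)) (Function('j')(K) = Mul(Add(-5, K), Mul(2, K)) = Mul(2, K, Add(-5, K)))
Function('B')(L, f) = Mul(-3, Pow(L, -1))
Function('b')(O, x) = Add(Rational(-1, 4), Mul(-1, O)) (Function('b')(O, x) = Add(Mul(-3, Pow(Mul(2, -1, Add(-5, -1)), -1)), Mul(-1, O)) = Add(Mul(-3, Pow(Mul(2, -1, -6), -1)), Mul(-1, O)) = Add(Mul(-3, Pow(12, -1)), Mul(-1, O)) = Add(Mul(-3, Rational(1, 12)), Mul(-1, O)) = Add(Rational(-1, 4), Mul(-1, O)))
Pow(Pow(Function('b')(5, -1), -1), 2) = Pow(Pow(Add(Rational(-1, 4), Mul(-1, 5)), -1), 2) = Pow(Pow(Add(Rational(-1, 4), -5), -1), 2) = Pow(Pow(Rational(-21, 4), -1), 2) = Pow(Rational(-4, 21), 2) = Rational(16, 441)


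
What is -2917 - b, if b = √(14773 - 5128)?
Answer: -2917 - √9645 ≈ -3015.2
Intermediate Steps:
b = √9645 ≈ 98.209
-2917 - b = -2917 - √9645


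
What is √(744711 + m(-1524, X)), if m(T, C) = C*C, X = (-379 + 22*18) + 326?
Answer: 2*√215590 ≈ 928.63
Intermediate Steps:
X = 343 (X = (-379 + 396) + 326 = 17 + 326 = 343)
m(T, C) = C²
√(744711 + m(-1524, X)) = √(744711 + 343²) = √(744711 + 117649) = √862360 = 2*√215590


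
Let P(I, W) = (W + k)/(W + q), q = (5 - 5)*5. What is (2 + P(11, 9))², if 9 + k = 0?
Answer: 4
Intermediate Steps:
k = -9 (k = -9 + 0 = -9)
q = 0 (q = 0*5 = 0)
P(I, W) = (-9 + W)/W (P(I, W) = (W - 9)/(W + 0) = (-9 + W)/W)
(2 + P(11, 9))² = (2 + (-9 + 9)/9)² = (2 + (⅑)*0)² = (2 + 0)² = 2² = 4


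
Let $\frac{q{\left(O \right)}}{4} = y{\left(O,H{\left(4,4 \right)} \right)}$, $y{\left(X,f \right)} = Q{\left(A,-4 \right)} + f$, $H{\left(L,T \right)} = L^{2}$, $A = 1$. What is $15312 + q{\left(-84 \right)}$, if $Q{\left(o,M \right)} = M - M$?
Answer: $15376$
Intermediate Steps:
$Q{\left(o,M \right)} = 0$
$y{\left(X,f \right)} = f$ ($y{\left(X,f \right)} = 0 + f = f$)
$q{\left(O \right)} = 64$ ($q{\left(O \right)} = 4 \cdot 4^{2} = 4 \cdot 16 = 64$)
$15312 + q{\left(-84 \right)} = 15312 + 64 = 15376$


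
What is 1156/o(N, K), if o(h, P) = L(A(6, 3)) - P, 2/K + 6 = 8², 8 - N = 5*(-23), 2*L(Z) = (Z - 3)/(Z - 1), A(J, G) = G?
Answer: -33524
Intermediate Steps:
L(Z) = (-3 + Z)/(2*(-1 + Z)) (L(Z) = ((Z - 3)/(Z - 1))/2 = ((-3 + Z)/(-1 + Z))/2 = (-3 + Z)/(2*(-1 + Z)))
N = 123 (N = 8 - 5*(-23) = 8 - 1*(-115) = 8 + 115 = 123)
K = 1/29 (K = 2/(-6 + 8²) = 2/(-6 + 64) = 2/58 = 2*(1/58) = 1/29 ≈ 0.034483)
o(h, P) = -P (o(h, P) = (-3 + 3)/(2*(-1 + 3)) - P = (½)*0/2 - P = (½)*(½)*0 - P = 0 - P = -P)
1156/o(N, K) = 1156/((-1*1/29)) = 1156/(-1/29) = 1156*(-29) = -33524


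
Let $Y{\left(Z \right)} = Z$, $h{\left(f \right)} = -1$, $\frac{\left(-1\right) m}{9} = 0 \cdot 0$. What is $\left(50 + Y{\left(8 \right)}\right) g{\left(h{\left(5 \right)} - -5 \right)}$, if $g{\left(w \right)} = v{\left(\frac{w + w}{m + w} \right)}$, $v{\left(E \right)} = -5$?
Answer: $-290$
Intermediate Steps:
$m = 0$ ($m = - 9 \cdot 0 \cdot 0 = \left(-9\right) 0 = 0$)
$g{\left(w \right)} = -5$
$\left(50 + Y{\left(8 \right)}\right) g{\left(h{\left(5 \right)} - -5 \right)} = \left(50 + 8\right) \left(-5\right) = 58 \left(-5\right) = -290$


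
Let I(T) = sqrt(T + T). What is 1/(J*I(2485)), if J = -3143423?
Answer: -sqrt(4970)/15622812310 ≈ -4.5125e-9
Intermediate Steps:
I(T) = sqrt(2)*sqrt(T) (I(T) = sqrt(2*T) = sqrt(2)*sqrt(T))
1/(J*I(2485)) = 1/((-3143423)*((sqrt(2)*sqrt(2485)))) = -sqrt(4970)/4970/3143423 = -sqrt(4970)/15622812310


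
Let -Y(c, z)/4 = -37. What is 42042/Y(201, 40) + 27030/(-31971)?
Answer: 223354057/788618 ≈ 283.22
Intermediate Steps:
Y(c, z) = 148 (Y(c, z) = -4*(-37) = 148)
42042/Y(201, 40) + 27030/(-31971) = 42042/148 + 27030/(-31971) = 42042*(1/148) + 27030*(-1/31971) = 21021/74 - 9010/10657 = 223354057/788618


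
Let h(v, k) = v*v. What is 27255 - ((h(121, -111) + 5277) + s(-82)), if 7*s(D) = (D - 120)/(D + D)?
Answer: 4211337/574 ≈ 7336.8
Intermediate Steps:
h(v, k) = v²
s(D) = (-120 + D)/(14*D) (s(D) = ((D - 120)/(D + D))/7 = ((-120 + D)/((2*D)))/7 = ((-120 + D)*(1/(2*D)))/7 = ((-120 + D)/(2*D))/7 = (-120 + D)/(14*D))
27255 - ((h(121, -111) + 5277) + s(-82)) = 27255 - ((121² + 5277) + (1/14)*(-120 - 82)/(-82)) = 27255 - ((14641 + 5277) + (1/14)*(-1/82)*(-202)) = 27255 - (19918 + 101/574) = 27255 - 1*11433033/574 = 27255 - 11433033/574 = 4211337/574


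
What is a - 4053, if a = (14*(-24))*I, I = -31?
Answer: 6363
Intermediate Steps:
a = 10416 (a = (14*(-24))*(-31) = -336*(-31) = 10416)
a - 4053 = 10416 - 4053 = 6363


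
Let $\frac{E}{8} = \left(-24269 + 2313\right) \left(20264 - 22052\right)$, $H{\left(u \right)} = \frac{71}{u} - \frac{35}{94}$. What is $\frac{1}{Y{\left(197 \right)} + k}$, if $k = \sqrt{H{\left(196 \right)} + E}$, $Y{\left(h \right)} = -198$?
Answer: $\frac{202664}{321416321883} + \frac{14 \sqrt{15108453119685}}{964248965649} \approx 5.7066 \cdot 10^{-5}$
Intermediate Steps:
$H{\left(u \right)} = - \frac{35}{94} + \frac{71}{u}$ ($H{\left(u \right)} = \frac{71}{u} - \frac{35}{94} = - \frac{35}{94} + \frac{71}{u}$)
$E = 314058624$ ($E = 8 \left(-24269 + 2313\right) \left(20264 - 22052\right) = 8 \left(\left(-21956\right) \left(-1788\right)\right) = 8 \cdot 39257328 = 314058624$)
$k = \frac{3 \sqrt{15108453119685}}{658}$ ($k = \sqrt{\left(- \frac{35}{94} + \frac{71}{196}\right) + 314058624} = \sqrt{- \frac{93}{9212} + 314058624} = \sqrt{\frac{2893108044195}{9212}} = \frac{3 \sqrt{15108453119685}}{658} \approx 17722.0$)
$\frac{1}{Y{\left(197 \right)} + k} = \frac{1}{-198 + \frac{3 \sqrt{15108453119685}}{658}}$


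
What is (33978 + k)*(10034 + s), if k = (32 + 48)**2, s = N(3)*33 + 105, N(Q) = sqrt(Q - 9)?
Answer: 409392542 + 1332474*I*sqrt(6) ≈ 4.0939e+8 + 3.2639e+6*I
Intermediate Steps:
N(Q) = sqrt(-9 + Q)
s = 105 + 33*I*sqrt(6) (s = sqrt(-9 + 3)*33 + 105 = sqrt(-6)*33 + 105 = (I*sqrt(6))*33 + 105 = 33*I*sqrt(6) + 105 = 105 + 33*I*sqrt(6) ≈ 105.0 + 80.833*I)
k = 6400 (k = 80**2 = 6400)
(33978 + k)*(10034 + s) = (33978 + 6400)*(10034 + (105 + 33*I*sqrt(6))) = 40378*(10139 + 33*I*sqrt(6)) = 409392542 + 1332474*I*sqrt(6)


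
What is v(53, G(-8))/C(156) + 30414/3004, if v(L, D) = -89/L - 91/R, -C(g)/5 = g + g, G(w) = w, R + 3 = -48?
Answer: 4007664137/395840835 ≈ 10.124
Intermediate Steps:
R = -51 (R = -3 - 48 = -51)
C(g) = -10*g (C(g) = -5*(g + g) = -10*g)
v(L, D) = 91/51 - 89/L (v(L, D) = -89/L - 91/(-51) = -89/L - 91*(-1/51) = -89/L + 91/51 = 91/51 - 89/L)
v(53, G(-8))/C(156) + 30414/3004 = (91/51 - 89/53)/((-10*156)) + 30414/3004 = (91/51 - 89*1/53)/(-1560) + 30414*(1/3004) = (91/51 - 89/53)*(-1/1560) + 15207/1502 = (284/2703)*(-1/1560) + 15207/1502 = -71/1054170 + 15207/1502 = 4007664137/395840835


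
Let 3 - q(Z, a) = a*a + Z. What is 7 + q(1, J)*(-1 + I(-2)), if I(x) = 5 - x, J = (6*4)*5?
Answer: -86381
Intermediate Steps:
J = 120 (J = 24*5 = 120)
q(Z, a) = 3 - Z - a² (q(Z, a) = 3 - (a*a + Z) = 3 - (a² + Z) = 3 - (Z + a²) = 3 + (-Z - a²) = 3 - Z - a²)
7 + q(1, J)*(-1 + I(-2)) = 7 + (3 - 1*1 - 1*120²)*(-1 + (5 - 1*(-2))) = 7 + (3 - 1 - 1*14400)*(-1 + (5 + 2)) = 7 + (3 - 1 - 14400)*(-1 + 7) = 7 - 14398*6 = 7 - 86388 = -86381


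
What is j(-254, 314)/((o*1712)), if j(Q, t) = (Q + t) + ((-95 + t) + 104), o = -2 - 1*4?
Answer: -383/10272 ≈ -0.037286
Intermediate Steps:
o = -6 (o = -2 - 4 = -6)
j(Q, t) = 9 + Q + 2*t (j(Q, t) = (Q + t) + (9 + t) = 9 + Q + 2*t)
j(-254, 314)/((o*1712)) = (9 - 254 + 2*314)/((-6*1712)) = (9 - 254 + 628)/(-10272) = 383*(-1/10272) = -383/10272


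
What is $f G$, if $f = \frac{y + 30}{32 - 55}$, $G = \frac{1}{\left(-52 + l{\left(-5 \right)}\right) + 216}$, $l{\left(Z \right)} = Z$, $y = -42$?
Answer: $\frac{4}{1219} \approx 0.0032814$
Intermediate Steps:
$G = \frac{1}{159}$ ($G = \frac{1}{\left(-52 - 5\right) + 216} = \frac{1}{-57 + 216} = \frac{1}{159} \approx 0.0062893$)
$f = \frac{12}{23}$ ($f = \frac{-42 + 30}{32 - 55} = - \frac{12}{-23} = \left(-12\right) \left(- \frac{1}{23}\right) = \frac{12}{23} \approx 0.52174$)
$f G = \frac{12}{23} \cdot \frac{1}{159} = \frac{4}{1219}$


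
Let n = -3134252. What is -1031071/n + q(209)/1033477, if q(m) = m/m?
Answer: 1065591298119/3239177354204 ≈ 0.32897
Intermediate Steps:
q(m) = 1
-1031071/n + q(209)/1033477 = -1031071/(-3134252) + 1/1033477 = -1031071*(-1/3134252) + 1*(1/1033477) = 1031071/3134252 + 1/1033477 = 1065591298119/3239177354204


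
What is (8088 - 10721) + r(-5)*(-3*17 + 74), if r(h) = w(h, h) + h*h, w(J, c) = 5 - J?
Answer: -1828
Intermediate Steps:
r(h) = 5 + h² - h (r(h) = (5 - h) + h*h = (5 - h) + h² = 5 + h² - h)
(8088 - 10721) + r(-5)*(-3*17 + 74) = (8088 - 10721) + (5 + (-5)² - 1*(-5))*(-3*17 + 74) = -2633 + (5 + 25 + 5)*(-51 + 74) = -2633 + 35*23 = -2633 + 805 = -1828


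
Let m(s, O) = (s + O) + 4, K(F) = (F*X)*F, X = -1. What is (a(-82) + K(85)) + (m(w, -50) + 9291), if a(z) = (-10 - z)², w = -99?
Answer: 7105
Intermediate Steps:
K(F) = -F² (K(F) = (F*(-1))*F = (-F)*F = -F²)
m(s, O) = 4 + O + s (m(s, O) = (O + s) + 4 = 4 + O + s)
(a(-82) + K(85)) + (m(w, -50) + 9291) = ((10 - 82)² - 1*85²) + ((4 - 50 - 99) + 9291) = ((-72)² - 1*7225) + (-145 + 9291) = (5184 - 7225) + 9146 = -2041 + 9146 = 7105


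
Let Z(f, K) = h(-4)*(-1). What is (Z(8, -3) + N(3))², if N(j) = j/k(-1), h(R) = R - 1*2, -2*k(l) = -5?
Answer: 1296/25 ≈ 51.840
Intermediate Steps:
k(l) = 5/2 (k(l) = -½*(-5) = 5/2)
h(R) = -2 + R (h(R) = R - 2 = -2 + R)
Z(f, K) = 6 (Z(f, K) = (-2 - 4)*(-1) = -6*(-1) = 6)
N(j) = 2*j/5 (N(j) = j/(5/2) = j*(⅖) = 2*j/5)
(Z(8, -3) + N(3))² = (6 + (⅖)*3)² = (6 + 6/5)² = (36/5)² = 1296/25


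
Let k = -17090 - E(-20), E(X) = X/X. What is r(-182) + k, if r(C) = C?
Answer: -17273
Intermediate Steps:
E(X) = 1
k = -17091 (k = -17090 - 1*1 = -17090 - 1 = -17091)
r(-182) + k = -182 - 17091 = -17273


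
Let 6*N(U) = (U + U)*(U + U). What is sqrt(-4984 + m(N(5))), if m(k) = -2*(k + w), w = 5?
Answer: I*sqrt(45246)/3 ≈ 70.904*I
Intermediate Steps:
N(U) = 2*U**2/3 (N(U) = ((U + U)*(U + U))/6 = ((2*U)*(2*U))/6 = (4*U**2)/6 = 2*U**2/3)
m(k) = -10 - 2*k (m(k) = -2*(k + 5) = -2*(5 + k) = -10 - 2*k)
sqrt(-4984 + m(N(5))) = sqrt(-4984 + (-10 - 4*5**2/3)) = sqrt(-4984 + (-10 - 4*25/3)) = sqrt(-4984 + (-10 - 2*50/3)) = sqrt(-4984 + (-10 - 100/3)) = sqrt(-4984 - 130/3) = sqrt(-15082/3) = I*sqrt(45246)/3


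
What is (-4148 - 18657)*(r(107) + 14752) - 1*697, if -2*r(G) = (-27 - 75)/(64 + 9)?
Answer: -24559827216/73 ≈ -3.3644e+8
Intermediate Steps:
r(G) = 51/73 (r(G) = -(-27 - 75)/(2*(64 + 9)) = -(-51)/73 = -1/2*(-102/73) = 51/73)
(-4148 - 18657)*(r(107) + 14752) - 1*697 = (-4148 - 18657)*(51/73 + 14752) - 1*697 = -22805*1076947/73 - 697 = -24559776335/73 - 697 = -24559827216/73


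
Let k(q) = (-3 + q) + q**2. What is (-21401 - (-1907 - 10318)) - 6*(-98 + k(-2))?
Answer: -8582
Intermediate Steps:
k(q) = -3 + q + q**2
(-21401 - (-1907 - 10318)) - 6*(-98 + k(-2)) = (-21401 - (-1907 - 10318)) - 6*(-98 + (-3 - 2 + (-2)**2)) = (-21401 - 1*(-12225)) - 6*(-98 + (-3 - 2 + 4)) = (-21401 + 12225) - 6*(-98 - 1) = -9176 - 6*(-99) = -9176 - 1*(-594) = -9176 + 594 = -8582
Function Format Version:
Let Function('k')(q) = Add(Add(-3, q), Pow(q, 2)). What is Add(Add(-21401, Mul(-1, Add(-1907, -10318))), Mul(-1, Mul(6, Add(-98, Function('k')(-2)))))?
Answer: -8582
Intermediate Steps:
Function('k')(q) = Add(-3, q, Pow(q, 2))
Add(Add(-21401, Mul(-1, Add(-1907, -10318))), Mul(-1, Mul(6, Add(-98, Function('k')(-2))))) = Add(Add(-21401, Mul(-1, Add(-1907, -10318))), Mul(-1, Mul(6, Add(-98, Add(-3, -2, Pow(-2, 2)))))) = Add(Add(-21401, Mul(-1, -12225)), Mul(-1, Mul(6, Add(-98, Add(-3, -2, 4))))) = Add(Add(-21401, 12225), Mul(-1, Mul(6, Add(-98, -1)))) = Add(-9176, Mul(-1, Mul(6, -99))) = Add(-9176, Mul(-1, -594)) = Add(-9176, 594) = -8582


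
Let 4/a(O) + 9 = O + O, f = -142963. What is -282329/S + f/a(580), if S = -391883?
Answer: -64484508368363/1567532 ≈ -4.1138e+7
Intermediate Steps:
a(O) = 4/(-9 + 2*O) (a(O) = 4/(-9 + (O + O)) = 4/(-9 + 2*O))
-282329/S + f/a(580) = -282329/(-391883) - 142963/(4/(-9 + 2*580)) = -282329*(-1/391883) - 142963/(4/(-9 + 1160)) = 282329/391883 - 142963/(4/1151) = 282329/391883 - 142963/(4*(1/1151)) = 282329/391883 - 142963/4/1151 = 282329/391883 - 142963*1151/4 = 282329/391883 - 164550413/4 = -64484508368363/1567532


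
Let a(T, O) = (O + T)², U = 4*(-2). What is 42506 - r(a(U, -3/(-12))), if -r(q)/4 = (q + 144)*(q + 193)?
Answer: 15940369/64 ≈ 2.4907e+5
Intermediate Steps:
U = -8
r(q) = -4*(144 + q)*(193 + q) (r(q) = -4*(q + 144)*(q + 193) = -4*(144 + q)*(193 + q))
42506 - r(a(U, -3/(-12))) = 42506 - (-111168 - 1348*(-3/(-12) - 8)² - 4*(-3/(-12) - 8)⁴) = 42506 - (-111168 - 1348*(-3*(-1/12) - 8)² - 4*(-3*(-1/12) - 8)⁴) = 42506 - (-111168 - 1348*(¼ - 8)² - 4*(¼ - 8)⁴) = 42506 - (-111168 - 1348*(-31/4)² - 4*((-31/4)²)²) = 42506 - (-111168 - 1348*961/16 - 4*(961/16)²) = 42506 - (-111168 - 323857/4 - 4*923521/256) = 42506 - (-111168 - 323857/4 - 923521/64) = 42506 - 1*(-13219985/64) = 42506 + 13219985/64 = 15940369/64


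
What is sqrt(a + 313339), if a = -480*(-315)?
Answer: sqrt(464539) ≈ 681.57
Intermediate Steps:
a = 151200
sqrt(a + 313339) = sqrt(151200 + 313339) = sqrt(464539)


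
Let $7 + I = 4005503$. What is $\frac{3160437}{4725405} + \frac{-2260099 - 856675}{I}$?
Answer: $- \frac{344816946953}{3154598470980} \approx -0.10931$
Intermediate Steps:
$I = 4005496$ ($I = -7 + 4005503 = 4005496$)
$\frac{3160437}{4725405} + \frac{-2260099 - 856675}{I} = \frac{3160437}{4725405} + \frac{-2260099 - 856675}{4005496} = 3160437 \cdot \frac{1}{4725405} + \left(-2260099 - 856675\right) \frac{1}{4005496} = \frac{1053479}{1575135} - \frac{1558387}{2002748} = - \frac{344816946953}{3154598470980}$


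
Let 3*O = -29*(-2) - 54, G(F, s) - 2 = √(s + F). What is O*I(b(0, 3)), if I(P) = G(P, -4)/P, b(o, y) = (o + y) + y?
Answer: 4/9 + 2*√2/9 ≈ 0.75871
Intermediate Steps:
G(F, s) = 2 + √(F + s) (G(F, s) = 2 + √(s + F) = 2 + √(F + s))
b(o, y) = o + 2*y
O = 4/3 (O = (-29*(-2) - 54)/3 = (58 - 54)/3 = (⅓)*4 = 4/3 ≈ 1.3333)
I(P) = (2 + √(-4 + P))/P (I(P) = (2 + √(P - 4))/P = (2 + √(-4 + P))/P)
O*I(b(0, 3)) = 4*((2 + √(-4 + (0 + 2*3)))/(0 + 2*3))/3 = 4*((2 + √(-4 + (0 + 6)))/(0 + 6))/3 = 4*((2 + √(-4 + 6))/6)/3 = 4*((2 + √2)/6)/3 = 4*(⅓ + √2/6)/3 = 4/9 + 2*√2/9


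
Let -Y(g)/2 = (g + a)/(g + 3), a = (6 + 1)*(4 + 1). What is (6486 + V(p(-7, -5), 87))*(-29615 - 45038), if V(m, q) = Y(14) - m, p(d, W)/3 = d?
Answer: -8250724213/17 ≈ -4.8534e+8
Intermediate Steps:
p(d, W) = 3*d
a = 35 (a = 7*5 = 35)
Y(g) = -2*(35 + g)/(3 + g) (Y(g) = -2*(g + 35)/(g + 3) = -2*(35 + g)/(3 + g))
V(m, q) = -98/17 - m (V(m, q) = 2*(-35 - 1*14)/(3 + 14) - m = 2*(-35 - 14)/17 - m = 2*(1/17)*(-49) - m = -98/17 - m)
(6486 + V(p(-7, -5), 87))*(-29615 - 45038) = (6486 + (-98/17 - 3*(-7)))*(-29615 - 45038) = (6486 + (-98/17 - 1*(-21)))*(-74653) = (6486 + (-98/17 + 21))*(-74653) = (6486 + 259/17)*(-74653) = (110521/17)*(-74653) = -8250724213/17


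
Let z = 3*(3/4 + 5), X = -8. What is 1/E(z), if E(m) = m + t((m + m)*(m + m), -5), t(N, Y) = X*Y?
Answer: 4/229 ≈ 0.017467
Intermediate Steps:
t(N, Y) = -8*Y
z = 69/4 (z = 3*(3*(¼) + 5) = 3*(¾ + 5) = 3*(23/4) = 69/4 ≈ 17.250)
E(m) = 40 + m (E(m) = m - 8*(-5) = m + 40 = 40 + m)
1/E(z) = 1/(40 + 69/4) = 1/(229/4) = 4/229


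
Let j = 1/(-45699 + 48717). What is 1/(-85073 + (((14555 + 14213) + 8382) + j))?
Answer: -3018/144631613 ≈ -2.0867e-5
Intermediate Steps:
j = 1/3018 ≈ 0.00033135
1/(-85073 + (((14555 + 14213) + 8382) + j)) = 1/(-85073 + (((14555 + 14213) + 8382) + 1/3018)) = 1/(-85073 + ((28768 + 8382) + 1/3018)) = 1/(-85073 + (37150 + 1/3018)) = 1/(-85073 + 112118701/3018) = 1/(-144631613/3018) = -3018/144631613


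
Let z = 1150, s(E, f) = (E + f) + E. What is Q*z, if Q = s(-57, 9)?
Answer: -120750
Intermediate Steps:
s(E, f) = f + 2*E
Q = -105 (Q = 9 + 2*(-57) = 9 - 114 = -105)
Q*z = -105*1150 = -120750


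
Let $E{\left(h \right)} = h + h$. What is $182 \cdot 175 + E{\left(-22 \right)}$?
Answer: $31806$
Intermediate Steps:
$E{\left(h \right)} = 2 h$
$182 \cdot 175 + E{\left(-22 \right)} = 182 \cdot 175 + 2 \left(-22\right) = 31850 - 44 = 31806$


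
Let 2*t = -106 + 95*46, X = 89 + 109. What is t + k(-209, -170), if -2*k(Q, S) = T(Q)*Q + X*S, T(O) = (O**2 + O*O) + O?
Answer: 18252901/2 ≈ 9.1264e+6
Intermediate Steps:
T(O) = O + 2*O**2 (T(O) = (O**2 + O**2) + O = 2*O**2 + O = O + 2*O**2)
X = 198
k(Q, S) = -99*S - Q**2*(1 + 2*Q)/2 (k(Q, S) = -((Q*(1 + 2*Q))*Q + 198*S)/2 = -(Q**2*(1 + 2*Q) + 198*S)/2 = -(198*S + Q**2*(1 + 2*Q))/2 = -99*S - Q**2*(1 + 2*Q)/2)
t = 2132 (t = (-106 + 95*46)/2 = (-106 + 4370)/2 = (1/2)*4264 = 2132)
t + k(-209, -170) = 2132 + (-1*(-209)**3 - 99*(-170) - 1/2*(-209)**2) = 2132 + (-1*(-9129329) + 16830 - 1/2*43681) = 2132 + (9129329 + 16830 - 43681/2) = 2132 + 18248637/2 = 18252901/2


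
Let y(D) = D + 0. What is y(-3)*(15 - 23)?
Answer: 24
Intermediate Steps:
y(D) = D
y(-3)*(15 - 23) = -3*(15 - 23) = -3*(-8) = 24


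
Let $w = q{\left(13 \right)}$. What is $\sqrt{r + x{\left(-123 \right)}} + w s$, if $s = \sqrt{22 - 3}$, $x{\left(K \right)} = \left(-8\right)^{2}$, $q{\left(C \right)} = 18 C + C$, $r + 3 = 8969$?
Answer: $\sqrt{9030} + 247 \sqrt{19} \approx 1171.7$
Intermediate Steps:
$r = 8966$ ($r = -3 + 8969 = 8966$)
$q{\left(C \right)} = 19 C$
$x{\left(K \right)} = 64$
$w = 247$ ($w = 19 \cdot 13 = 247$)
$s = \sqrt{19} \approx 4.3589$
$\sqrt{r + x{\left(-123 \right)}} + w s = \sqrt{8966 + 64} + 247 \sqrt{19} = \sqrt{9030} + 247 \sqrt{19}$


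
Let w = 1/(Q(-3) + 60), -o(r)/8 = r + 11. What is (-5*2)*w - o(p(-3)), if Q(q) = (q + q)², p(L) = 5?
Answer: 6139/48 ≈ 127.90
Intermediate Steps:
Q(q) = 4*q² (Q(q) = (2*q)² = 4*q²)
o(r) = -88 - 8*r (o(r) = -8*(r + 11) = -8*(11 + r) = -88 - 8*r)
w = 1/96 (w = 1/(4*(-3)² + 60) = 1/(4*9 + 60) = 1/(36 + 60) = 1/96 ≈ 0.010417)
(-5*2)*w - o(p(-3)) = -5*2*(1/96) - (-88 - 8*5) = -10*1/96 - (-88 - 40) = -5/48 - 1*(-128) = -5/48 + 128 = 6139/48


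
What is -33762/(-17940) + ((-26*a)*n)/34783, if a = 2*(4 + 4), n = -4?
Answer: 200699301/104001170 ≈ 1.9298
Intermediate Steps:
a = 16 (a = 2*8 = 16)
-33762/(-17940) + ((-26*a)*n)/34783 = -33762/(-17940) + (-26*16*(-4))/34783 = -33762*(-1/17940) - 416*(-4)*(1/34783) = 5627/2990 + 1664*(1/34783) = 5627/2990 + 1664/34783 = 200699301/104001170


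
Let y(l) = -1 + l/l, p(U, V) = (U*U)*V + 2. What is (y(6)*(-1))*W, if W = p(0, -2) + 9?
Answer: 0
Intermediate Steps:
p(U, V) = 2 + V*U² (p(U, V) = U²*V + 2 = V*U² + 2 = 2 + V*U²)
y(l) = 0 (y(l) = -1 + 1 = 0)
W = 11 (W = (2 - 2*0²) + 9 = (2 - 2*0) + 9 = (2 + 0) + 9 = 2 + 9 = 11)
(y(6)*(-1))*W = (0*(-1))*11 = 0*11 = 0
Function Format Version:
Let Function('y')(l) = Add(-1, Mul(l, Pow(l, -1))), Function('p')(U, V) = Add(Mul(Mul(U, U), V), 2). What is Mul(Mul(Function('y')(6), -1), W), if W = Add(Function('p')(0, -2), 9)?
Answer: 0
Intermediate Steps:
Function('p')(U, V) = Add(2, Mul(V, Pow(U, 2))) (Function('p')(U, V) = Add(Mul(Pow(U, 2), V), 2) = Add(Mul(V, Pow(U, 2)), 2) = Add(2, Mul(V, Pow(U, 2))))
Function('y')(l) = 0 (Function('y')(l) = Add(-1, 1) = 0)
W = 11 (W = Add(Add(2, Mul(-2, Pow(0, 2))), 9) = Add(Add(2, Mul(-2, 0)), 9) = Add(Add(2, 0), 9) = Add(2, 9) = 11)
Mul(Mul(Function('y')(6), -1), W) = Mul(Mul(0, -1), 11) = Mul(0, 11) = 0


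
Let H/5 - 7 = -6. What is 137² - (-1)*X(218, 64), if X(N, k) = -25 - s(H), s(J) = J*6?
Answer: 18714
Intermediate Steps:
H = 5 (H = 35 + 5*(-6) = 35 - 30 = 5)
s(J) = 6*J
X(N, k) = -55 (X(N, k) = -25 - 6*5 = -25 - 1*30 = -25 - 30 = -55)
137² - (-1)*X(218, 64) = 137² - (-1)*(-55) = 18769 - 1*55 = 18769 - 55 = 18714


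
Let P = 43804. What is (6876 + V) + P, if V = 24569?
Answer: 75249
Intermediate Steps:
(6876 + V) + P = (6876 + 24569) + 43804 = 31445 + 43804 = 75249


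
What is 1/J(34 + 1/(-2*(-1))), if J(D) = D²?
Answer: 4/4761 ≈ 0.00084016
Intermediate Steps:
1/J(34 + 1/(-2*(-1))) = 1/((34 + 1/(-2*(-1)))²) = 1/((34 + 1/2)²) = 1/((34 + ½)²) = 1/((69/2)²) = 1/(4761/4) = 4/4761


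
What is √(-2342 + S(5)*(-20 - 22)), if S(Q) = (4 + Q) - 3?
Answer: I*√2594 ≈ 50.931*I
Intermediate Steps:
S(Q) = 1 + Q
√(-2342 + S(5)*(-20 - 22)) = √(-2342 + (1 + 5)*(-20 - 22)) = √(-2342 + 6*(-42)) = √(-2342 - 252) = √(-2594) = I*√2594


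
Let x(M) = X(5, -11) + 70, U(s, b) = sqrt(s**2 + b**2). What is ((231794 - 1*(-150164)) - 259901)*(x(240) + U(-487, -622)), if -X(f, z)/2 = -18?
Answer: 12938042 + 122057*sqrt(624053) ≈ 1.0936e+8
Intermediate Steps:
X(f, z) = 36 (X(f, z) = -2*(-18) = 36)
U(s, b) = sqrt(b**2 + s**2)
x(M) = 106 (x(M) = 36 + 70 = 106)
((231794 - 1*(-150164)) - 259901)*(x(240) + U(-487, -622)) = ((231794 - 1*(-150164)) - 259901)*(106 + sqrt((-622)**2 + (-487)**2)) = ((231794 + 150164) - 259901)*(106 + sqrt(386884 + 237169)) = (381958 - 259901)*(106 + sqrt(624053)) = 122057*(106 + sqrt(624053)) = 12938042 + 122057*sqrt(624053)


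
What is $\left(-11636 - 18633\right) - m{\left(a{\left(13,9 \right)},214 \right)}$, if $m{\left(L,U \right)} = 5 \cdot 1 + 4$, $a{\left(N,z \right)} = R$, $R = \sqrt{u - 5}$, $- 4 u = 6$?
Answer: $-30278$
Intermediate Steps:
$u = - \frac{3}{2}$ ($u = \left(- \frac{1}{4}\right) 6 = - \frac{3}{2} \approx -1.5$)
$R = \frac{i \sqrt{26}}{2}$ ($R = \sqrt{- \frac{3}{2} - 5} = \sqrt{- \frac{13}{2}} = \frac{i \sqrt{26}}{2} \approx 2.5495 i$)
$a{\left(N,z \right)} = \frac{i \sqrt{26}}{2}$
$m{\left(L,U \right)} = 9$ ($m{\left(L,U \right)} = 5 + 4 = 9$)
$\left(-11636 - 18633\right) - m{\left(a{\left(13,9 \right)},214 \right)} = \left(-11636 - 18633\right) - 9 = -30269 - 9 = -30278$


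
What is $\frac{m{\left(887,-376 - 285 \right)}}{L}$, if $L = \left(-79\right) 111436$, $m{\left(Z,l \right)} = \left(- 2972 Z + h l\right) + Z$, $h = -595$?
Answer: $\frac{1120991}{4401722} \approx 0.25467$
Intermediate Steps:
$m{\left(Z,l \right)} = - 2971 Z - 595 l$ ($m{\left(Z,l \right)} = \left(- 2972 Z - 595 l\right) + Z = - 2971 Z - 595 l$)
$L = -8803444$
$\frac{m{\left(887,-376 - 285 \right)}}{L} = \frac{\left(-2971\right) 887 - 595 \left(-376 - 285\right)}{-8803444} = \left(-2635277 - -393295\right) \left(- \frac{1}{8803444}\right) = \left(-2635277 + 393295\right) \left(- \frac{1}{8803444}\right) = \left(-2241982\right) \left(- \frac{1}{8803444}\right) = \frac{1120991}{4401722}$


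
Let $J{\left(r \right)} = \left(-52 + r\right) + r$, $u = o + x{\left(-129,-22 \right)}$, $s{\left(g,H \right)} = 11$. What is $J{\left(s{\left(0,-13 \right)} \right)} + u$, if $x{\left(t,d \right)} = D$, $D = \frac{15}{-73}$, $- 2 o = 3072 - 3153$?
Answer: $\frac{1503}{146} \approx 10.295$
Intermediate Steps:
$o = \frac{81}{2}$ ($o = - \frac{3072 - 3153}{2} = \left(- \frac{1}{2}\right) \left(-81\right) = \frac{81}{2} \approx 40.5$)
$D = - \frac{15}{73}$ ($D = 15 \left(- \frac{1}{73}\right) = - \frac{15}{73} \approx -0.20548$)
$x{\left(t,d \right)} = - \frac{15}{73}$
$u = \frac{5883}{146}$ ($u = \frac{81}{2} - \frac{15}{73} = \frac{5883}{146} \approx 40.294$)
$J{\left(r \right)} = -52 + 2 r$
$J{\left(s{\left(0,-13 \right)} \right)} + u = \left(-52 + 2 \cdot 11\right) + \frac{5883}{146} = \left(-52 + 22\right) + \frac{5883}{146} = -30 + \frac{5883}{146} = \frac{1503}{146}$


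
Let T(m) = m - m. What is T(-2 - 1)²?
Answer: 0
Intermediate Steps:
T(m) = 0
T(-2 - 1)² = 0² = 0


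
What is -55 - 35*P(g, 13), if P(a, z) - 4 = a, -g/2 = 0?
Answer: -195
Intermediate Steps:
g = 0 (g = -2*0 = 0)
P(a, z) = 4 + a
-55 - 35*P(g, 13) = -55 - 35*(4 + 0) = -55 - 35*4 = -55 - 140 = -195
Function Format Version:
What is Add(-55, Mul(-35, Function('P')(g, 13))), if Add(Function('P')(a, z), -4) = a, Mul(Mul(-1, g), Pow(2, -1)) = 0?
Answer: -195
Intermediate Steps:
g = 0 (g = Mul(-2, 0) = 0)
Function('P')(a, z) = Add(4, a)
Add(-55, Mul(-35, Function('P')(g, 13))) = Add(-55, Mul(-35, Add(4, 0))) = Add(-55, Mul(-35, 4)) = Add(-55, -140) = -195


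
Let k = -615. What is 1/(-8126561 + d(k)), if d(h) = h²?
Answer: -1/7748336 ≈ -1.2906e-7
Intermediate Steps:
1/(-8126561 + d(k)) = 1/(-8126561 + (-615)²) = 1/(-8126561 + 378225) = 1/(-7748336) = -1/7748336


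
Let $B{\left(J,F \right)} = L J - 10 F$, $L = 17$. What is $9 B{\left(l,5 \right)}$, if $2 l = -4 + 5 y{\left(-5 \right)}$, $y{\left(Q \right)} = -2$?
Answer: $-1521$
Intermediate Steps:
$l = -7$ ($l = \frac{-4 + 5 \left(-2\right)}{2} = \frac{-4 - 10}{2} = \frac{1}{2} \left(-14\right) = -7$)
$B{\left(J,F \right)} = - 10 F + 17 J$ ($B{\left(J,F \right)} = 17 J - 10 F = - 10 F + 17 J$)
$9 B{\left(l,5 \right)} = 9 \left(\left(-10\right) 5 + 17 \left(-7\right)\right) = 9 \left(-50 - 119\right) = 9 \left(-169\right) = -1521$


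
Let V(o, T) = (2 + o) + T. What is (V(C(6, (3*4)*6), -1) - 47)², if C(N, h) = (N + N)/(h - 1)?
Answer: 10588516/5041 ≈ 2100.5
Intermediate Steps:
C(N, h) = 2*N/(-1 + h) (C(N, h) = (2*N)/(-1 + h) = 2*N/(-1 + h))
V(o, T) = 2 + T + o
(V(C(6, (3*4)*6), -1) - 47)² = ((2 - 1 + 2*6/(-1 + (3*4)*6)) - 47)² = ((2 - 1 + 2*6/(-1 + 12*6)) - 47)² = ((2 - 1 + 2*6/(-1 + 72)) - 47)² = ((2 - 1 + 2*6/71) - 47)² = ((2 - 1 + 2*6*(1/71)) - 47)² = ((2 - 1 + 12/71) - 47)² = (83/71 - 47)² = (-3254/71)² = 10588516/5041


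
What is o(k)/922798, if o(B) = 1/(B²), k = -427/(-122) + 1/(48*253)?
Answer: 73738368/833598049859975 ≈ 8.8458e-8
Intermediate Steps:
k = 42505/12144 (k = -427*(-1/122) + (1/48)*(1/253) = 7/2 + 1/12144 = 42505/12144 ≈ 3.5001)
o(B) = B⁻²
o(k)/922798 = 1/((42505/12144)²*922798) = (147476736/1806675025)*(1/922798) = 73738368/833598049859975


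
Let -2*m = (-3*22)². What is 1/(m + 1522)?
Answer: -1/656 ≈ -0.0015244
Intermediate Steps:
m = -2178 (m = -(-3*22)²/2 = -½*(-66)² = -½*4356 = -2178)
1/(m + 1522) = 1/(-2178 + 1522) = 1/(-656) = -1/656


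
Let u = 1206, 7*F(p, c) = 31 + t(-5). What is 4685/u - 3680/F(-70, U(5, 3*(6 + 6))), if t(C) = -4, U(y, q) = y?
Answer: -3437785/3618 ≈ -950.19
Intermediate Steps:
F(p, c) = 27/7 (F(p, c) = (31 - 4)/7 = (1/7)*27 = 27/7)
4685/u - 3680/F(-70, U(5, 3*(6 + 6))) = 4685/1206 - 3680/27/7 = 4685*(1/1206) - 3680*7/27 = 4685/1206 - 25760/27 = -3437785/3618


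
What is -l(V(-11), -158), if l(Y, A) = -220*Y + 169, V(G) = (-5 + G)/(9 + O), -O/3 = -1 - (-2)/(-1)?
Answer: -3281/9 ≈ -364.56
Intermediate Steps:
O = 9 (O = -3*(-1 - (-2)/(-1)) = -3*(-1 - (-2)*(-1)) = -3*(-1 - 1*2) = -3*(-1 - 2) = -3*(-3) = 9)
V(G) = -5/18 + G/18 (V(G) = (-5 + G)/(9 + 9) = (-5 + G)/18 = (-5 + G)*(1/18) = -5/18 + G/18)
l(Y, A) = 169 - 220*Y
-l(V(-11), -158) = -(169 - 220*(-5/18 + (1/18)*(-11))) = -(169 - 220*(-5/18 - 11/18)) = -(169 - 220*(-8/9)) = -(169 + 1760/9) = -1*3281/9 = -3281/9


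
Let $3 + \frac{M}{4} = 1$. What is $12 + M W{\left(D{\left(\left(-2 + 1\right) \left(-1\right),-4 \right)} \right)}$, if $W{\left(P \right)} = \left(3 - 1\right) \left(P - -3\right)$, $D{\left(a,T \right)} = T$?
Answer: $28$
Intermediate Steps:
$M = -8$ ($M = -12 + 4 \cdot 1 = -12 + 4 = -8$)
$W{\left(P \right)} = 6 + 2 P$ ($W{\left(P \right)} = 2 \left(P + 3\right) = 2 \left(3 + P\right) = 6 + 2 P$)
$12 + M W{\left(D{\left(\left(-2 + 1\right) \left(-1\right),-4 \right)} \right)} = 12 - 8 \left(6 + 2 \left(-4\right)\right) = 12 - 8 \left(6 - 8\right) = 12 - -16 = 12 + 16 = 28$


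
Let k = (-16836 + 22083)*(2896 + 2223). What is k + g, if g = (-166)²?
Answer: 26886949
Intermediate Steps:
g = 27556
k = 26859393 (k = 5247*5119 = 26859393)
k + g = 26859393 + 27556 = 26886949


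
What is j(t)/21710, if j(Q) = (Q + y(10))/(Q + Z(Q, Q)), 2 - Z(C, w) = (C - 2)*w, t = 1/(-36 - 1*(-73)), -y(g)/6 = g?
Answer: -82103/61830080 ≈ -0.0013279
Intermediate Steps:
y(g) = -6*g
t = 1/37 (t = 1/(-36 + 73) = 1/37 ≈ 0.027027)
Z(C, w) = 2 - w*(-2 + C) (Z(C, w) = 2 - (C - 2)*w = 2 - (-2 + C)*w = 2 - w*(-2 + C))
j(Q) = (-60 + Q)/(2 - Q² + 3*Q) (j(Q) = (Q - 6*10)/(Q + (2 + 2*Q - Q*Q)) = (Q - 60)/(Q + (2 + 2*Q - Q²)) = (-60 + Q)/(Q + (2 - Q² + 2*Q)) = (-60 + Q)/(2 - Q² + 3*Q))
j(t)/21710 = ((-60 + 1/37)/(2 - (1/37)² + 3*(1/37)))/21710 = (-2219/37/(2 - 1*1/1369 + 3/37))*(1/21710) = (-2219/37/(2 - 1/1369 + 3/37))*(1/21710) = (-2219/37/(2848/1369))*(1/21710) = ((1369/2848)*(-2219/37))*(1/21710) = -82103/2848*1/21710 = -82103/61830080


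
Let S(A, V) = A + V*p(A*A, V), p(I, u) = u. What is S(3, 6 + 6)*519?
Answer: 76293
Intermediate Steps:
S(A, V) = A + V² (S(A, V) = A + V*V = A + V²)
S(3, 6 + 6)*519 = (3 + (6 + 6)²)*519 = (3 + 12²)*519 = (3 + 144)*519 = 147*519 = 76293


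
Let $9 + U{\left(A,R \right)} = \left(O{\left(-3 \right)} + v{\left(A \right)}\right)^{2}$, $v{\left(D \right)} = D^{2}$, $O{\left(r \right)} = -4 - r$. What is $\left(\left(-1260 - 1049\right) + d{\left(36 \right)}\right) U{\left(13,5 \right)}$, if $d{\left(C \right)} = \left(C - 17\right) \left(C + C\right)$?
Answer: $-26550315$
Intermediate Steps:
$d{\left(C \right)} = 2 C \left(-17 + C\right)$ ($d{\left(C \right)} = \left(-17 + C\right) 2 C = 2 C \left(-17 + C\right)$)
$U{\left(A,R \right)} = -9 + \left(-1 + A^{2}\right)^{2}$ ($U{\left(A,R \right)} = -9 + \left(\left(-4 - -3\right) + A^{2}\right)^{2} = -9 + \left(\left(-4 + 3\right) + A^{2}\right)^{2} = -9 + \left(-1 + A^{2}\right)^{2}$)
$\left(\left(-1260 - 1049\right) + d{\left(36 \right)}\right) U{\left(13,5 \right)} = \left(\left(-1260 - 1049\right) + 2 \cdot 36 \left(-17 + 36\right)\right) \left(-9 + \left(-1 + 13^{2}\right)^{2}\right) = \left(-2309 + 2 \cdot 36 \cdot 19\right) \left(-9 + \left(-1 + 169\right)^{2}\right) = \left(-2309 + 1368\right) \left(-9 + 168^{2}\right) = - 941 \left(-9 + 28224\right) = \left(-941\right) 28215 = -26550315$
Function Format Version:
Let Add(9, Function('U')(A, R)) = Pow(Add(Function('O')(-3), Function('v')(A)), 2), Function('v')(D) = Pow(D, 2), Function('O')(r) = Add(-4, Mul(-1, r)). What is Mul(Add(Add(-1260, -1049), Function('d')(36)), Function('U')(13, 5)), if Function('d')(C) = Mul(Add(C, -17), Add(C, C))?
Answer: -26550315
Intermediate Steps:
Function('d')(C) = Mul(2, C, Add(-17, C)) (Function('d')(C) = Mul(Add(-17, C), Mul(2, C)) = Mul(2, C, Add(-17, C)))
Function('U')(A, R) = Add(-9, Pow(Add(-1, Pow(A, 2)), 2)) (Function('U')(A, R) = Add(-9, Pow(Add(Add(-4, Mul(-1, -3)), Pow(A, 2)), 2)) = Add(-9, Pow(Add(Add(-4, 3), Pow(A, 2)), 2)) = Add(-9, Pow(Add(-1, Pow(A, 2)), 2)))
Mul(Add(Add(-1260, -1049), Function('d')(36)), Function('U')(13, 5)) = Mul(Add(Add(-1260, -1049), Mul(2, 36, Add(-17, 36))), Add(-9, Pow(Add(-1, Pow(13, 2)), 2))) = Mul(Add(-2309, Mul(2, 36, 19)), Add(-9, Pow(Add(-1, 169), 2))) = Mul(Add(-2309, 1368), Add(-9, Pow(168, 2))) = Mul(-941, Add(-9, 28224)) = Mul(-941, 28215) = -26550315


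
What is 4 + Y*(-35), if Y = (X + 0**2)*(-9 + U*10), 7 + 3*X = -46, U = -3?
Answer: -24111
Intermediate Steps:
X = -53/3 (X = -7/3 + (1/3)*(-46) = -7/3 - 46/3 = -53/3 ≈ -17.667)
Y = 689 (Y = (-53/3 + 0**2)*(-9 - 3*10) = (-53/3 + 0)*(-9 - 30) = -53/3*(-39) = 689)
4 + Y*(-35) = 4 + 689*(-35) = 4 - 24115 = -24111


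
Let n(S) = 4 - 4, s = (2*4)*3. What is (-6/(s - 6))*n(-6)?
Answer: 0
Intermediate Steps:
s = 24 (s = 8*3 = 24)
n(S) = 0
(-6/(s - 6))*n(-6) = -6/(24 - 6)*0 = -6/18*0 = -6*1/18*0 = -⅓*0 = 0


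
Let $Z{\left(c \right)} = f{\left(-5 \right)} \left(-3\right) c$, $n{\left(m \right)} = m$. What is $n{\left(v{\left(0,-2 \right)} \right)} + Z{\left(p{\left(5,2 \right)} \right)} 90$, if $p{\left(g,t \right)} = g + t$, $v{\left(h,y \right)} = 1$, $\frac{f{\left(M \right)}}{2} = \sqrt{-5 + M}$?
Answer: $1 - 3780 i \sqrt{10} \approx 1.0 - 11953.0 i$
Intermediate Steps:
$f{\left(M \right)} = 2 \sqrt{-5 + M}$
$Z{\left(c \right)} = - 6 i c \sqrt{10}$ ($Z{\left(c \right)} = 2 \sqrt{-5 - 5} \left(-3\right) c = 2 \sqrt{-10} \left(-3\right) c = 2 i \sqrt{10} \left(-3\right) c = - 6 i \sqrt{10} c = - 6 i c \sqrt{10}$)
$n{\left(v{\left(0,-2 \right)} \right)} + Z{\left(p{\left(5,2 \right)} \right)} 90 = 1 + - 6 i \left(5 + 2\right) \sqrt{10} \cdot 90 = 1 + \left(-6\right) i 7 \sqrt{10} \cdot 90 = 1 + - 42 i \sqrt{10} \cdot 90 = 1 - 3780 i \sqrt{10}$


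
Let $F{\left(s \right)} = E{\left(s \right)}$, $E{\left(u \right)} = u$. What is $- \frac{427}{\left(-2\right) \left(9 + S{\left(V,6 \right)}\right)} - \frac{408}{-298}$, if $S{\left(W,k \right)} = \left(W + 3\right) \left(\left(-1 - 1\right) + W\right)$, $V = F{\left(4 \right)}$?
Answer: $\frac{73007}{6854} \approx 10.652$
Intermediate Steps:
$F{\left(s \right)} = s$
$V = 4$
$S{\left(W,k \right)} = \left(-2 + W\right) \left(3 + W\right)$ ($S{\left(W,k \right)} = \left(3 + W\right) \left(-2 + W\right) = \left(-2 + W\right) \left(3 + W\right)$)
$- \frac{427}{\left(-2\right) \left(9 + S{\left(V,6 \right)}\right)} - \frac{408}{-298} = - \frac{427}{\left(-2\right) \left(9 + \left(-6 + 4 + 4^{2}\right)\right)} - \frac{408}{-298} = - \frac{427}{\left(-2\right) \left(9 + \left(-6 + 4 + 16\right)\right)} - - \frac{204}{149} = - \frac{427}{\left(-2\right) \left(9 + 14\right)} + \frac{204}{149} = - \frac{427}{\left(-2\right) 23} + \frac{204}{149} = - \frac{427}{-46} + \frac{204}{149} = \left(-427\right) \left(- \frac{1}{46}\right) + \frac{204}{149} = \frac{427}{46} + \frac{204}{149} = \frac{73007}{6854}$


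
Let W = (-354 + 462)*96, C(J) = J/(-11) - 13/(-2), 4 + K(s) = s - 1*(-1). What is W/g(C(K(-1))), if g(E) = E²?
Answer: 5018112/22801 ≈ 220.08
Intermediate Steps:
K(s) = -3 + s (K(s) = -4 + (s - 1*(-1)) = -4 + (s + 1) = -4 + (1 + s) = -3 + s)
C(J) = 13/2 - J/11 (C(J) = J*(-1/11) - 13*(-½) = -J/11 + 13/2 = 13/2 - J/11)
W = 10368 (W = 108*96 = 10368)
W/g(C(K(-1))) = 10368/((13/2 - (-3 - 1)/11)²) = 10368/((13/2 - 1/11*(-4))²) = 10368/((13/2 + 4/11)²) = 10368/((151/22)²) = 10368/(22801/484) = 10368*(484/22801) = 5018112/22801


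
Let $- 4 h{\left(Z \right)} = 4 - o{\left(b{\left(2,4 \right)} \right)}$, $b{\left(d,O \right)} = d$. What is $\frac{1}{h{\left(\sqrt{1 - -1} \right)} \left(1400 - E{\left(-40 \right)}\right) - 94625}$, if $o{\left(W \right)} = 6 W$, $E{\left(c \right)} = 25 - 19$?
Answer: $- \frac{1}{91837} \approx -1.0889 \cdot 10^{-5}$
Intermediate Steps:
$E{\left(c \right)} = 6$ ($E{\left(c \right)} = 25 - 19 = 6$)
$h{\left(Z \right)} = 2$ ($h{\left(Z \right)} = - \frac{4 - 6 \cdot 2}{4} = - \frac{4 - 12}{4} = \left(- \frac{1}{4}\right) \left(-8\right) = 2$)
$\frac{1}{h{\left(\sqrt{1 - -1} \right)} \left(1400 - E{\left(-40 \right)}\right) - 94625} = \frac{1}{2 \left(1400 - 6\right) - 94625} = \frac{1}{2 \cdot 1394 - 94625} = \frac{1}{2788 - 94625} = \frac{1}{-91837} = - \frac{1}{91837}$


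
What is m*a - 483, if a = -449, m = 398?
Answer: -179185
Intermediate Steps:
m*a - 483 = 398*(-449) - 483 = -178702 - 483 = -179185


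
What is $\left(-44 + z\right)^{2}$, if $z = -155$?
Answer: $39601$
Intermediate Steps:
$\left(-44 + z\right)^{2} = \left(-44 - 155\right)^{2} = \left(-199\right)^{2} = 39601$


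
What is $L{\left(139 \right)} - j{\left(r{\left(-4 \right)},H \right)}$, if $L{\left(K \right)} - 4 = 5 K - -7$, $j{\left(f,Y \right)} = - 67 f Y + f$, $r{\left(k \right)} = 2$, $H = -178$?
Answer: $-23148$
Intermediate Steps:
$j{\left(f,Y \right)} = f - 67 Y f$ ($j{\left(f,Y \right)} = - 67 Y f + f = f - 67 Y f$)
$L{\left(K \right)} = 11 + 5 K$ ($L{\left(K \right)} = 4 + \left(5 K - -7\right) = 4 + \left(5 K + 7\right) = 4 + \left(7 + 5 K\right) = 11 + 5 K$)
$L{\left(139 \right)} - j{\left(r{\left(-4 \right)},H \right)} = \left(11 + 5 \cdot 139\right) - 2 \left(1 - -11926\right) = \left(11 + 695\right) - 2 \left(1 + 11926\right) = 706 - 2 \cdot 11927 = 706 - 23854 = -23148$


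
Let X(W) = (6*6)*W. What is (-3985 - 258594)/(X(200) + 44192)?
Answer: -262579/51392 ≈ -5.1093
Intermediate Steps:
X(W) = 36*W
(-3985 - 258594)/(X(200) + 44192) = (-3985 - 258594)/(36*200 + 44192) = -262579/(7200 + 44192) = -262579/51392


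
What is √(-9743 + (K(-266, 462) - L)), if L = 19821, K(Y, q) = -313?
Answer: I*√29877 ≈ 172.85*I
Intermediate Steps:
√(-9743 + (K(-266, 462) - L)) = √(-9743 + (-313 - 1*19821)) = √(-9743 + (-313 - 19821)) = √(-9743 - 20134) = √(-29877) = I*√29877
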